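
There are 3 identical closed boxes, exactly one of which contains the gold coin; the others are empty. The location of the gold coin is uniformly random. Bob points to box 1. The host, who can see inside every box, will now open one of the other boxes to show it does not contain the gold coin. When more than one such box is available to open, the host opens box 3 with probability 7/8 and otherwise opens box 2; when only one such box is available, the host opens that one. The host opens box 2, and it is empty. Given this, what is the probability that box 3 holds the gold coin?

8/9

Consider each possible location of the gold coin in turn.
If it is in box 1 (prior 1/3): box 3 is available but not opened, probability 1/8; weight (1/3)·(1/8) = 1/24.
If it is in box 2 (prior 1/3): the host opened box 2, so this case is ruled out; weight (1/3)·0 = 0.
If it is in box 3 (prior 1/3): only box 2 is available, probability 1; weight (1/3)·1 = 1/3.
The weights sum to 3/8.
So P(the gold coin in box 3 | the host opened box 2) = (1/3) / (3/8) = 8/9.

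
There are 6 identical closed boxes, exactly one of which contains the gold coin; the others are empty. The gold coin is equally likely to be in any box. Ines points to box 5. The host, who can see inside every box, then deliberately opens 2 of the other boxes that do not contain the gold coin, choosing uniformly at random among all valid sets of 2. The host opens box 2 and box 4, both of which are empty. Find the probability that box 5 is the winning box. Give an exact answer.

1/6

Condition on the true location of the gold coin.
If it is in any of boxes 1, 3, and 6 (prior 1/6 each): the host has 6 equally likely choices, so probability 1/6; weight (1/6)·(1/6) = 1/36 each.
If it is in either of boxes 2 and 4 (prior 1/6 each): that box was opened and seen not to hold the prize — ruled out; weight (1/6)·0 = 0 each.
If it is in box 5 (prior 1/6): the host has 10 equally likely choices, so probability 1/10; weight (1/6)·(1/10) = 1/60.
The weights sum to 1/10.
So P(the gold coin in box 5 | the host opened box 2 and box 4) = (1/60) / (1/10) = 1/6.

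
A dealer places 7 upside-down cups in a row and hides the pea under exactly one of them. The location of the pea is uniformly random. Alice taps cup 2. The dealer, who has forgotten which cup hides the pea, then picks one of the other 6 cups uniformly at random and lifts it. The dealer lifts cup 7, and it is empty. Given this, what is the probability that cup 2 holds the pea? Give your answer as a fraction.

Because the dealer chose which cup to lift without knowing where the pea is, the choice is independent of the prize location. Learning that cup 7 does not hold the pea simply rules out that one location and leaves the remaining 6 cups still equally likely by symmetry.
So P(the pea under cup 2) = 1/6.

1/6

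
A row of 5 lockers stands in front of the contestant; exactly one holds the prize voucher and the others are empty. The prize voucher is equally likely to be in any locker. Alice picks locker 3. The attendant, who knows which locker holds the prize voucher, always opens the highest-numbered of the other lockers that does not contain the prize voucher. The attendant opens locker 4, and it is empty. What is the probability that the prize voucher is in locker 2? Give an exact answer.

Apply Bayes' rule, conditioning on where the prize voucher actually is.
If it is in any of lockers 1, 2, and 3 (prior 1/5 each): the attendant would have opened locker 5 instead, probability 0; weight (1/5)·0 = 0 each.
If it is in locker 4 (prior 1/5): the attendant opened locker 4, so this case is ruled out; weight (1/5)·0 = 0.
If it is in locker 5 (prior 1/5): locker 4 is the highest-numbered option available, probability 1; weight (1/5)·1 = 1/5.
The weights sum to 1/5.
So P(the prize voucher in locker 2 | the attendant opened locker 4) = 0 / (1/5) = 0.

0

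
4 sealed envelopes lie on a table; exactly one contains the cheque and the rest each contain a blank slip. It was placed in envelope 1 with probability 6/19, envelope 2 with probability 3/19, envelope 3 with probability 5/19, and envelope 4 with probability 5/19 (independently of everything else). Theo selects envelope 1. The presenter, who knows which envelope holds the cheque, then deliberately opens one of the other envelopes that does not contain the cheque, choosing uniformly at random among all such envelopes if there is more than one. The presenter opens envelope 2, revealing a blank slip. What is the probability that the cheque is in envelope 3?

5/14

Apply Bayes' rule, conditioning on where the cheque actually is.
If it is in envelope 1 (prior 6/19): the presenter has 3 equally likely choices, so probability 1/3; weight (6/19)·(1/3) = 2/19.
If it is in envelope 2 (prior 3/19): the presenter opened envelope 2, so this case is ruled out; weight (3/19)·0 = 0.
If it is in either of envelopes 3 and 4 (prior 5/19 each): the presenter has 2 equally likely choices, so probability 1/2; weight (5/19)·(1/2) = 5/38 each.
The weights sum to 7/19.
So P(the cheque in envelope 3 | the presenter opened envelope 2) = (5/38) / (7/19) = 5/14.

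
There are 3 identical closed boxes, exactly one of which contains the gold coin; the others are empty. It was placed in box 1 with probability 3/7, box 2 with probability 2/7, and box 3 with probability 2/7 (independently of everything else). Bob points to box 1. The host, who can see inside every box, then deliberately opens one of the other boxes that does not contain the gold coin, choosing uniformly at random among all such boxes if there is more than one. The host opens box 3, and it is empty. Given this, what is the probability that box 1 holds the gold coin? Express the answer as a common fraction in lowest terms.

3/7

Apply Bayes' rule, conditioning on where the gold coin actually is.
If it is in box 1 (prior 3/7): the host has 2 equally likely choices, so probability 1/2; weight (3/7)·(1/2) = 3/14.
If it is in box 2 (prior 2/7): the host has no choice, probability 1; weight (2/7)·1 = 2/7.
If it is in box 3 (prior 2/7): the host opened box 3, so this case is ruled out; weight (2/7)·0 = 0.
The weights sum to 1/2.
So P(the gold coin in box 1 | the host opened box 3) = (3/14) / (1/2) = 3/7.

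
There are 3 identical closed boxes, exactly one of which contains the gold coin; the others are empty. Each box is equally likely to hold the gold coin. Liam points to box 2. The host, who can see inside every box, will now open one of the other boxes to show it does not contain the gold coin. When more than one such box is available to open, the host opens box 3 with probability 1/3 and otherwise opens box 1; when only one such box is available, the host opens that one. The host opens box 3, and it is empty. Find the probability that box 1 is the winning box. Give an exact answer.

Apply Bayes' rule, conditioning on where the gold coin actually is.
If it is in box 1 (prior 1/3): only box 3 is available, probability 1; weight (1/3)·1 = 1/3.
If it is in box 2 (prior 1/3): box 3 is available, opened with probability 1/3; weight (1/3)·(1/3) = 1/9.
If it is in box 3 (prior 1/3): the host opened box 3, so this case is ruled out; weight (1/3)·0 = 0.
The weights sum to 4/9.
So P(the gold coin in box 1 | the host opened box 3) = (1/3) / (4/9) = 3/4.

3/4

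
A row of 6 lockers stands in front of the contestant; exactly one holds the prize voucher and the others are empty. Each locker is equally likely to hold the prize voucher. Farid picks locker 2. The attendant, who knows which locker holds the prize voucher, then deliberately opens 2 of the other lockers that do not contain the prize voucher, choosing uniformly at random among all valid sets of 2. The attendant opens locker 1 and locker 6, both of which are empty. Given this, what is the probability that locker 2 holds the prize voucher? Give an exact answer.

1/6

Condition on the true location of the prize voucher.
If it is in either of lockers 1 and 6 (prior 1/6 each): that locker was opened and seen not to hold the prize — ruled out; weight (1/6)·0 = 0 each.
If it is in locker 2 (prior 1/6): the attendant has 10 equally likely choices, so probability 1/10; weight (1/6)·(1/10) = 1/60.
If it is in any of lockers 3, 4, and 5 (prior 1/6 each): the attendant has 6 equally likely choices, so probability 1/6; weight (1/6)·(1/6) = 1/36 each.
The weights sum to 1/10.
So P(the prize voucher in locker 2 | the attendant opened locker 1 and locker 6) = (1/60) / (1/10) = 1/6.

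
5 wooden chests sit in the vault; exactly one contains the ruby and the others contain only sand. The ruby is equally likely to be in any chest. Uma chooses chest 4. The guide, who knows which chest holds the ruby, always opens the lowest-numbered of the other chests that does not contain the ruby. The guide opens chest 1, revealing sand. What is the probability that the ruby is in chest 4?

1/4

Apply Bayes' rule, conditioning on where the ruby actually is.
If it is in chest 1 (prior 1/5): the guide opened chest 1, so this case is ruled out; weight (1/5)·0 = 0.
If it is in any of chests 2, 3, 4, and 5 (prior 1/5 each): chest 1 is the lowest-numbered option available, probability 1; weight (1/5)·1 = 1/5 each.
The weights sum to 4/5.
So P(the ruby in chest 4 | the guide opened chest 1) = (1/5) / (4/5) = 1/4.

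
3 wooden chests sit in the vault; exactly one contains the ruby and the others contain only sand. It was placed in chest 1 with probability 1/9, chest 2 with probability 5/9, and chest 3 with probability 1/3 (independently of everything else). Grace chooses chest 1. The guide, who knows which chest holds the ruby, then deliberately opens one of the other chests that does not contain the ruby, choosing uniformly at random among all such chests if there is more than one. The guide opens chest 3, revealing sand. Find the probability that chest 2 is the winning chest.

Apply Bayes' rule, conditioning on where the ruby actually is.
If it is in chest 1 (prior 1/9): the guide has 2 equally likely choices, so probability 1/2; weight (1/9)·(1/2) = 1/18.
If it is in chest 2 (prior 5/9): the guide has no choice, probability 1; weight (5/9)·1 = 5/9.
If it is in chest 3 (prior 1/3): the guide opened chest 3, so this case is ruled out; weight (1/3)·0 = 0.
The weights sum to 11/18.
So P(the ruby in chest 2 | the guide opened chest 3) = (5/9) / (11/18) = 10/11.

10/11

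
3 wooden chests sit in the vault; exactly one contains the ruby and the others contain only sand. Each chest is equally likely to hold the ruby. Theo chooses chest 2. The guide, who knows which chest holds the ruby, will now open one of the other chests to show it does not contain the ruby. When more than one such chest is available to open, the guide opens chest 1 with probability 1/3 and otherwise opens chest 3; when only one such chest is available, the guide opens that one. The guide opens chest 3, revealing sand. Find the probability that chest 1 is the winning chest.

Consider each possible location of the ruby in turn.
If it is in chest 1 (prior 1/3): only chest 3 is available, probability 1; weight (1/3)·1 = 1/3.
If it is in chest 2 (prior 1/3): chest 1 is available but not opened, probability 2/3; weight (1/3)·(2/3) = 2/9.
If it is in chest 3 (prior 1/3): the guide opened chest 3, so this case is ruled out; weight (1/3)·0 = 0.
The weights sum to 5/9.
So P(the ruby in chest 1 | the guide opened chest 3) = (1/3) / (5/9) = 3/5.

3/5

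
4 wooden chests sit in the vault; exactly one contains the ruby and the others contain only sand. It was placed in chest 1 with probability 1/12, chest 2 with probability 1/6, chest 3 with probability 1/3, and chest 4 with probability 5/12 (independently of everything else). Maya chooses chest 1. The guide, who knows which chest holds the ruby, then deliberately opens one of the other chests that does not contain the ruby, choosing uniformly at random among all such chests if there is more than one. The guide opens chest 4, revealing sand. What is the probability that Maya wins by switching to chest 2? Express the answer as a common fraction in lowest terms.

3/10

Condition on the true location of the ruby.
If it is in chest 1 (prior 1/12): the guide has 3 equally likely choices, so probability 1/3; weight (1/12)·(1/3) = 1/36.
If it is in chest 2 (prior 1/6): the guide has 2 equally likely choices, so probability 1/2; weight (1/6)·(1/2) = 1/12.
If it is in chest 3 (prior 1/3): the guide has 2 equally likely choices, so probability 1/2; weight (1/3)·(1/2) = 1/6.
If it is in chest 4 (prior 5/12): the guide opened chest 4, so this case is ruled out; weight (5/12)·0 = 0.
The weights sum to 5/18.
So P(the ruby in chest 2 | the guide opened chest 4) = (1/12) / (5/18) = 3/10.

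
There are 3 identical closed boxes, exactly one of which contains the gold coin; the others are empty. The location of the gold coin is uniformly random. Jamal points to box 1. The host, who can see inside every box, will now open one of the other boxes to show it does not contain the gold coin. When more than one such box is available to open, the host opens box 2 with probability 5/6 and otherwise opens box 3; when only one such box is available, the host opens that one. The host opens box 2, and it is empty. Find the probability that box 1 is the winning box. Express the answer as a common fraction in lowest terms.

5/11

Consider each possible location of the gold coin in turn.
If it is in box 1 (prior 1/3): box 2 is available, opened with probability 5/6; weight (1/3)·(5/6) = 5/18.
If it is in box 2 (prior 1/3): the host opened box 2, so this case is ruled out; weight (1/3)·0 = 0.
If it is in box 3 (prior 1/3): only box 2 is available, probability 1; weight (1/3)·1 = 1/3.
The weights sum to 11/18.
So P(the gold coin in box 1 | the host opened box 2) = (5/18) / (11/18) = 5/11.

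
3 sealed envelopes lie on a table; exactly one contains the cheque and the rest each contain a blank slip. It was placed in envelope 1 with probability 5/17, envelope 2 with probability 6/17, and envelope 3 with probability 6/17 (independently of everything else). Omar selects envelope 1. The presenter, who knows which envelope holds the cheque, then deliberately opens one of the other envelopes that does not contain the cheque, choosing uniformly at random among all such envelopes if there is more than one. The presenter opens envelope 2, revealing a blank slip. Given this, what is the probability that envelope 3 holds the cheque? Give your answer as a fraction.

12/17

Condition on the true location of the cheque.
If it is in envelope 1 (prior 5/17): the presenter has 2 equally likely choices, so probability 1/2; weight (5/17)·(1/2) = 5/34.
If it is in envelope 2 (prior 6/17): the presenter opened envelope 2, so this case is ruled out; weight (6/17)·0 = 0.
If it is in envelope 3 (prior 6/17): the presenter has no choice, probability 1; weight (6/17)·1 = 6/17.
The weights sum to 1/2.
So P(the cheque in envelope 3 | the presenter opened envelope 2) = (6/17) / (1/2) = 12/17.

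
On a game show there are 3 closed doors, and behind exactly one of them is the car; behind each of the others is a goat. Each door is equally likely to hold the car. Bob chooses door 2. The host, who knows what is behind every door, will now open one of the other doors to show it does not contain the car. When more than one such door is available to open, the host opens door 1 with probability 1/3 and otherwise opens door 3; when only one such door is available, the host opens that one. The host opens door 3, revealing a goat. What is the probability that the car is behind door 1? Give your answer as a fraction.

3/5

Condition on the true location of the car.
If it is behind door 1 (prior 1/3): only door 3 is available, probability 1; weight (1/3)·1 = 1/3.
If it is behind door 2 (prior 1/3): door 1 is available but not opened, probability 2/3; weight (1/3)·(2/3) = 2/9.
If it is behind door 3 (prior 1/3): the host opened door 3, so this case is ruled out; weight (1/3)·0 = 0.
The weights sum to 5/9.
So P(the car behind door 1 | the host opened door 3) = (1/3) / (5/9) = 3/5.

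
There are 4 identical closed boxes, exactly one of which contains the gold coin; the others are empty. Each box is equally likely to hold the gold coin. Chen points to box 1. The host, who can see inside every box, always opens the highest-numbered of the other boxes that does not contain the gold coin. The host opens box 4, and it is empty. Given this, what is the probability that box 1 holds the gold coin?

1/3

Apply Bayes' rule, conditioning on where the gold coin actually is.
If it is in any of boxes 1, 2, and 3 (prior 1/4 each): box 4 is the highest-numbered option available, probability 1; weight (1/4)·1 = 1/4 each.
If it is in box 4 (prior 1/4): the host opened box 4, so this case is ruled out; weight (1/4)·0 = 0.
The weights sum to 3/4.
So P(the gold coin in box 1 | the host opened box 4) = (1/4) / (3/4) = 1/3.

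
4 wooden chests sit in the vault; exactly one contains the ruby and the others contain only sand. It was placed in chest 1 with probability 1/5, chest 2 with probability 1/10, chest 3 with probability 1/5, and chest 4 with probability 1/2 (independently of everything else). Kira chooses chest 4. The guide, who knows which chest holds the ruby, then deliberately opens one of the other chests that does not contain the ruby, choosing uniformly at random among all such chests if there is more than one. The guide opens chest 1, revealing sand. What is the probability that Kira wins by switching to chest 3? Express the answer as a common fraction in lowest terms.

6/19

Apply Bayes' rule, conditioning on where the ruby actually is.
If it is in chest 1 (prior 1/5): the guide opened chest 1, so this case is ruled out; weight (1/5)·0 = 0.
If it is in chest 2 (prior 1/10): the guide has 2 equally likely choices, so probability 1/2; weight (1/10)·(1/2) = 1/20.
If it is in chest 3 (prior 1/5): the guide has 2 equally likely choices, so probability 1/2; weight (1/5)·(1/2) = 1/10.
If it is in chest 4 (prior 1/2): the guide has 3 equally likely choices, so probability 1/3; weight (1/2)·(1/3) = 1/6.
The weights sum to 19/60.
So P(the ruby in chest 3 | the guide opened chest 1) = (1/10) / (19/60) = 6/19.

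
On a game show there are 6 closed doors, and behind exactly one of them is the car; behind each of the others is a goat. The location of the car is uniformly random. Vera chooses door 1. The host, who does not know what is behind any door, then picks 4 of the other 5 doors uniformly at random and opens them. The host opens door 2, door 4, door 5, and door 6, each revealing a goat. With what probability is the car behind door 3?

Apply Bayes' rule, conditioning on where the car actually is.
If it is behind either of doors 1 and 3 (prior 1/6 each): the host picks exactly this set with probability 1/5 regardless, and none is the prize; weight (1/6)·(1/5) = 1/30 each.
If it is behind any of doors 2, 4, 5, and 6 (prior 1/6 each): that door was opened and seen not to hold the prize — ruled out; weight (1/6)·0 = 0 each.
The weights sum to 1/15.
So P(the car behind door 3 | the host opened door 2, door 4, door 5, and door 6) = (1/30) / (1/15) = 1/2.

1/2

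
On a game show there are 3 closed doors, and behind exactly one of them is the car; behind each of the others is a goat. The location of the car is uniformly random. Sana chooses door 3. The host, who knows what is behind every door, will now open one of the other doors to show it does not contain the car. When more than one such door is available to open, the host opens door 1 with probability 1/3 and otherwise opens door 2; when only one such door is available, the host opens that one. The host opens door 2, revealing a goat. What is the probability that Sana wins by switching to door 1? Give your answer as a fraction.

3/5

Consider each possible location of the car in turn.
If it is behind door 1 (prior 1/3): only door 2 is available, probability 1; weight (1/3)·1 = 1/3.
If it is behind door 2 (prior 1/3): the host opened door 2, so this case is ruled out; weight (1/3)·0 = 0.
If it is behind door 3 (prior 1/3): door 1 is available but not opened, probability 2/3; weight (1/3)·(2/3) = 2/9.
The weights sum to 5/9.
So P(the car behind door 1 | the host opened door 2) = (1/3) / (5/9) = 3/5.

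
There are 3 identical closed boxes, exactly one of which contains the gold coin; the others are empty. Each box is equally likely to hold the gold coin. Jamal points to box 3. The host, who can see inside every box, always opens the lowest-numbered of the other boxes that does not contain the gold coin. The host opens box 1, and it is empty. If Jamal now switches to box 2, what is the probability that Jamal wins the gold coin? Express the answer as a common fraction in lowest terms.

Condition on the true location of the gold coin.
If it is in box 1 (prior 1/3): the host opened box 1, so this case is ruled out; weight (1/3)·0 = 0.
If it is in either of boxes 2 and 3 (prior 1/3 each): box 1 is the lowest-numbered option available, probability 1; weight (1/3)·1 = 1/3 each.
The weights sum to 2/3.
So P(the gold coin in box 2 | the host opened box 1) = (1/3) / (2/3) = 1/2.

1/2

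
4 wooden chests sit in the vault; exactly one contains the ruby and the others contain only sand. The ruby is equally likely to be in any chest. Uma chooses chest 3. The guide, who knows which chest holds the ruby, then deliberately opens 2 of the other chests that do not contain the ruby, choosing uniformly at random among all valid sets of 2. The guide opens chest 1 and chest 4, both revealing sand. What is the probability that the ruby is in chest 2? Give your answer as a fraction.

3/4

Condition on the true location of the ruby.
If it is in either of chests 1 and 4 (prior 1/4 each): that chest was opened and seen not to hold the prize — ruled out; weight (1/4)·0 = 0 each.
If it is in chest 2 (prior 1/4): the guide has no choice, probability 1; weight (1/4)·1 = 1/4.
If it is in chest 3 (prior 1/4): the guide has 3 equally likely choices, so probability 1/3; weight (1/4)·(1/3) = 1/12.
The weights sum to 1/3.
So P(the ruby in chest 2 | the guide opened chest 1 and chest 4) = (1/4) / (1/3) = 3/4.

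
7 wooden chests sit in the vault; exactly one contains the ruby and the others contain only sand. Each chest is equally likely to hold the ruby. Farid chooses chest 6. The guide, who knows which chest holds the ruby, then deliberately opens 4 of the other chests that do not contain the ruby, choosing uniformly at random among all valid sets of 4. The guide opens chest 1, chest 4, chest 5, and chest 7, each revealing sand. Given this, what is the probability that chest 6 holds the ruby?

Condition on the true location of the ruby.
If it is in any of chests 1, 4, 5, and 7 (prior 1/7 each): that chest was opened and seen not to hold the prize — ruled out; weight (1/7)·0 = 0 each.
If it is in either of chests 2 and 3 (prior 1/7 each): the guide has 5 equally likely choices, so probability 1/5; weight (1/7)·(1/5) = 1/35 each.
If it is in chest 6 (prior 1/7): the guide has 15 equally likely choices, so probability 1/15; weight (1/7)·(1/15) = 1/105.
The weights sum to 1/15.
So P(the ruby in chest 6 | the guide opened chest 1, chest 4, chest 5, and chest 7) = (1/105) / (1/15) = 1/7.

1/7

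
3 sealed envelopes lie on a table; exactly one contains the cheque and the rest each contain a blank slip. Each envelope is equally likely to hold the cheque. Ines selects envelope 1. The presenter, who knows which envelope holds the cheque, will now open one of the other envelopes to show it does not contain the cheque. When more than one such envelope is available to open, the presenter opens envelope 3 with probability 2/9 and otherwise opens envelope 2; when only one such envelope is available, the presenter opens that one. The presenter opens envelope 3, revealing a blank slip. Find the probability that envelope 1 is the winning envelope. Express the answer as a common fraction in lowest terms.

Condition on the true location of the cheque.
If it is in envelope 1 (prior 1/3): envelope 3 is available, opened with probability 2/9; weight (1/3)·(2/9) = 2/27.
If it is in envelope 2 (prior 1/3): only envelope 3 is available, probability 1; weight (1/3)·1 = 1/3.
If it is in envelope 3 (prior 1/3): the presenter opened envelope 3, so this case is ruled out; weight (1/3)·0 = 0.
The weights sum to 11/27.
So P(the cheque in envelope 1 | the presenter opened envelope 3) = (2/27) / (11/27) = 2/11.

2/11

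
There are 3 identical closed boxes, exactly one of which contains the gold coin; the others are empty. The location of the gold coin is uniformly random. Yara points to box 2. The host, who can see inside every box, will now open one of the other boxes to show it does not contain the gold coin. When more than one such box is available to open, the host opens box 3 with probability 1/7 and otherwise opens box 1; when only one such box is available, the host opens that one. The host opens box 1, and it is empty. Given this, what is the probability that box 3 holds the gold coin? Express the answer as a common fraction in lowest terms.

7/13

Consider each possible location of the gold coin in turn.
If it is in box 1 (prior 1/3): the host opened box 1, so this case is ruled out; weight (1/3)·0 = 0.
If it is in box 2 (prior 1/3): box 3 is available but not opened, probability 6/7; weight (1/3)·(6/7) = 2/7.
If it is in box 3 (prior 1/3): only box 1 is available, probability 1; weight (1/3)·1 = 1/3.
The weights sum to 13/21.
So P(the gold coin in box 3 | the host opened box 1) = (1/3) / (13/21) = 7/13.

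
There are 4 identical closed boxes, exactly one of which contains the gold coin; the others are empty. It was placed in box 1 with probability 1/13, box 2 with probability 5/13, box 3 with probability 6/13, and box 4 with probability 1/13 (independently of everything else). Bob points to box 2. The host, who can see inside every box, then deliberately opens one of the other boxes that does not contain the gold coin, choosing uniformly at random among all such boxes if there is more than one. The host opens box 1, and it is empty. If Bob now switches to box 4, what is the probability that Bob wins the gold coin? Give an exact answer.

Consider each possible location of the gold coin in turn.
If it is in box 1 (prior 1/13): the host opened box 1, so this case is ruled out; weight (1/13)·0 = 0.
If it is in box 2 (prior 5/13): the host has 3 equally likely choices, so probability 1/3; weight (5/13)·(1/3) = 5/39.
If it is in box 3 (prior 6/13): the host has 2 equally likely choices, so probability 1/2; weight (6/13)·(1/2) = 3/13.
If it is in box 4 (prior 1/13): the host has 2 equally likely choices, so probability 1/2; weight (1/13)·(1/2) = 1/26.
The weights sum to 31/78.
So P(the gold coin in box 4 | the host opened box 1) = (1/26) / (31/78) = 3/31.

3/31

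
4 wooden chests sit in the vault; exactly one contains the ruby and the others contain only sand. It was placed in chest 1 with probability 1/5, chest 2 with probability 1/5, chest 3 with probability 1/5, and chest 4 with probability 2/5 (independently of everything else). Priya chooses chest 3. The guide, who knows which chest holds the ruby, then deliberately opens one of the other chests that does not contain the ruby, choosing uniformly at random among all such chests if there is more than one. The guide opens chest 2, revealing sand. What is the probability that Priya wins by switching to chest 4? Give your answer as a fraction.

6/11

Apply Bayes' rule, conditioning on where the ruby actually is.
If it is in chest 1 (prior 1/5): the guide has 2 equally likely choices, so probability 1/2; weight (1/5)·(1/2) = 1/10.
If it is in chest 2 (prior 1/5): the guide opened chest 2, so this case is ruled out; weight (1/5)·0 = 0.
If it is in chest 3 (prior 1/5): the guide has 3 equally likely choices, so probability 1/3; weight (1/5)·(1/3) = 1/15.
If it is in chest 4 (prior 2/5): the guide has 2 equally likely choices, so probability 1/2; weight (2/5)·(1/2) = 1/5.
The weights sum to 11/30.
So P(the ruby in chest 4 | the guide opened chest 2) = (1/5) / (11/30) = 6/11.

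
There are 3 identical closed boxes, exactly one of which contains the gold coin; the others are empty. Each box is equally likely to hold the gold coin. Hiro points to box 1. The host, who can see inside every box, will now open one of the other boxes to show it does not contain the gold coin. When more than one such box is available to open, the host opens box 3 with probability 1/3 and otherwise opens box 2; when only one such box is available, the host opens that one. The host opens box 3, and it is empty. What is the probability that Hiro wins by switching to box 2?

3/4

Condition on the true location of the gold coin.
If it is in box 1 (prior 1/3): box 3 is available, opened with probability 1/3; weight (1/3)·(1/3) = 1/9.
If it is in box 2 (prior 1/3): only box 3 is available, probability 1; weight (1/3)·1 = 1/3.
If it is in box 3 (prior 1/3): the host opened box 3, so this case is ruled out; weight (1/3)·0 = 0.
The weights sum to 4/9.
So P(the gold coin in box 2 | the host opened box 3) = (1/3) / (4/9) = 3/4.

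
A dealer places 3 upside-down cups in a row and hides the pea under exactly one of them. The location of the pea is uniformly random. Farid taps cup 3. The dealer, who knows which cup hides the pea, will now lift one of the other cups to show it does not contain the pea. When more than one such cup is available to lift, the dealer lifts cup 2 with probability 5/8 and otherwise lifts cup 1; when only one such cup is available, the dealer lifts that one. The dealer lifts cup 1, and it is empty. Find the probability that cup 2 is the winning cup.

8/11

Apply Bayes' rule, conditioning on where the pea actually is.
If it is under cup 1 (prior 1/3): the dealer opened cup 1, so this case is ruled out; weight (1/3)·0 = 0.
If it is under cup 2 (prior 1/3): only cup 1 is available, probability 1; weight (1/3)·1 = 1/3.
If it is under cup 3 (prior 1/3): cup 2 is available but not opened, probability 3/8; weight (1/3)·(3/8) = 1/8.
The weights sum to 11/24.
So P(the pea under cup 2 | the dealer opened cup 1) = (1/3) / (11/24) = 8/11.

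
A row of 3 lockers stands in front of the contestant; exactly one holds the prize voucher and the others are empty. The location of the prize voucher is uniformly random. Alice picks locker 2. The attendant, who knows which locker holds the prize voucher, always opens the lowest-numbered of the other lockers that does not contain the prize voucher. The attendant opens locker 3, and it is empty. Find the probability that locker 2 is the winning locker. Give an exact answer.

Condition on the true location of the prize voucher.
If it is in locker 1 (prior 1/3): locker 3 is the lowest-numbered option available, probability 1; weight (1/3)·1 = 1/3.
If it is in locker 2 (prior 1/3): the attendant would have opened locker 1 instead, probability 0; weight (1/3)·0 = 0.
If it is in locker 3 (prior 1/3): the attendant opened locker 3, so this case is ruled out; weight (1/3)·0 = 0.
The weights sum to 1/3.
So P(the prize voucher in locker 2 | the attendant opened locker 3) = 0 / (1/3) = 0.

0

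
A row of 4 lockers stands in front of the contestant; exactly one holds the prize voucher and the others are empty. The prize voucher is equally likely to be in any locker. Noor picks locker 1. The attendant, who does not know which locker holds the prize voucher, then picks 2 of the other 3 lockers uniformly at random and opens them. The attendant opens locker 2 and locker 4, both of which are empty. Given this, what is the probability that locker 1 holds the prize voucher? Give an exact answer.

1/2

Consider each possible location of the prize voucher in turn.
If it is in either of lockers 1 and 3 (prior 1/4 each): the attendant picks exactly this set with probability 1/3 regardless, and none is the prize; weight (1/4)·(1/3) = 1/12 each.
If it is in either of lockers 2 and 4 (prior 1/4 each): that locker was opened and seen not to hold the prize — ruled out; weight (1/4)·0 = 0 each.
The weights sum to 1/6.
So P(the prize voucher in locker 1 | the attendant opened locker 2 and locker 4) = (1/12) / (1/6) = 1/2.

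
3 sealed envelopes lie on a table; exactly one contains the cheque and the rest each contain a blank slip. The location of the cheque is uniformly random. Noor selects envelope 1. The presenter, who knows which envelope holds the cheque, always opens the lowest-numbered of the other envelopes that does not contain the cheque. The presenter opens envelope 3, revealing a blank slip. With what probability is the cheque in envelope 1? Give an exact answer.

Apply Bayes' rule, conditioning on where the cheque actually is.
If it is in envelope 1 (prior 1/3): the presenter would have opened envelope 2 instead, probability 0; weight (1/3)·0 = 0.
If it is in envelope 2 (prior 1/3): envelope 3 is the lowest-numbered option available, probability 1; weight (1/3)·1 = 1/3.
If it is in envelope 3 (prior 1/3): the presenter opened envelope 3, so this case is ruled out; weight (1/3)·0 = 0.
The weights sum to 1/3.
So P(the cheque in envelope 1 | the presenter opened envelope 3) = 0 / (1/3) = 0.

0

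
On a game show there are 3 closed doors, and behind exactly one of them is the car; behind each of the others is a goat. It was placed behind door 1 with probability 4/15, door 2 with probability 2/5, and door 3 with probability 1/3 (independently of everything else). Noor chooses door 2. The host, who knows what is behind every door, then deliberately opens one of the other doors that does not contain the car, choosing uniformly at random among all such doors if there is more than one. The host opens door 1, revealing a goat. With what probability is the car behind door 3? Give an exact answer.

Apply Bayes' rule, conditioning on where the car actually is.
If it is behind door 1 (prior 4/15): the host opened door 1, so this case is ruled out; weight (4/15)·0 = 0.
If it is behind door 2 (prior 2/5): the host has 2 equally likely choices, so probability 1/2; weight (2/5)·(1/2) = 1/5.
If it is behind door 3 (prior 1/3): the host has no choice, probability 1; weight (1/3)·1 = 1/3.
The weights sum to 8/15.
So P(the car behind door 3 | the host opened door 1) = (1/3) / (8/15) = 5/8.

5/8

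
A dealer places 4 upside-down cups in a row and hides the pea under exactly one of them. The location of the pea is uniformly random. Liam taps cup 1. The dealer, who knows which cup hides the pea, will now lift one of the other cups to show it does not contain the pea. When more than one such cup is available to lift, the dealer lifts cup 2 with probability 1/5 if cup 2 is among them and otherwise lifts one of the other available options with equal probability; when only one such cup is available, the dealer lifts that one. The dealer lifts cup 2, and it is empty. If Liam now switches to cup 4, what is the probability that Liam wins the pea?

1/3

Condition on the true location of the pea.
If it is under any of cups 1, 3, and 4 (prior 1/4 each): cup 2 is available, opened with probability 1/5; weight (1/4)·(1/5) = 1/20 each.
If it is under cup 2 (prior 1/4): the dealer opened cup 2, so this case is ruled out; weight (1/4)·0 = 0.
The weights sum to 3/20.
So P(the pea under cup 4 | the dealer opened cup 2) = (1/20) / (3/20) = 1/3.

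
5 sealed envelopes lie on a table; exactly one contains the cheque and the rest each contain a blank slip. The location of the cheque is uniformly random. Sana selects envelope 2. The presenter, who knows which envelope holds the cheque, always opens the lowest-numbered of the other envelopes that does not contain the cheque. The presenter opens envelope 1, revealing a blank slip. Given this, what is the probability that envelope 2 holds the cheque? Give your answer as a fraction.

1/4

Consider each possible location of the cheque in turn.
If it is in envelope 1 (prior 1/5): the presenter opened envelope 1, so this case is ruled out; weight (1/5)·0 = 0.
If it is in any of envelopes 2, 3, 4, and 5 (prior 1/5 each): envelope 1 is the lowest-numbered option available, probability 1; weight (1/5)·1 = 1/5 each.
The weights sum to 4/5.
So P(the cheque in envelope 2 | the presenter opened envelope 1) = (1/5) / (4/5) = 1/4.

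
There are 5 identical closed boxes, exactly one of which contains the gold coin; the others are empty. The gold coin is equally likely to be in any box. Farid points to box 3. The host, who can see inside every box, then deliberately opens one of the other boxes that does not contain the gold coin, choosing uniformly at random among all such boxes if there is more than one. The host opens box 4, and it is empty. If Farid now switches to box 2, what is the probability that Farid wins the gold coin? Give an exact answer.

Consider each possible location of the gold coin in turn.
If it is in any of boxes 1, 2, and 5 (prior 1/5 each): the host has 3 equally likely choices, so probability 1/3; weight (1/5)·(1/3) = 1/15 each.
If it is in box 3 (prior 1/5): the host has 4 equally likely choices, so probability 1/4; weight (1/5)·(1/4) = 1/20.
If it is in box 4 (prior 1/5): the host opened box 4, so this case is ruled out; weight (1/5)·0 = 0.
The weights sum to 1/4.
So P(the gold coin in box 2 | the host opened box 4) = (1/15) / (1/4) = 4/15.

4/15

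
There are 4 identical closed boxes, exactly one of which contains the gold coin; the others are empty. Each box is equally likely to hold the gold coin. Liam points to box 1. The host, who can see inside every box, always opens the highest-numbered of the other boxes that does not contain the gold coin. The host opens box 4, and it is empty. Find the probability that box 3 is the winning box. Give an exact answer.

1/3

Condition on the true location of the gold coin.
If it is in any of boxes 1, 2, and 3 (prior 1/4 each): box 4 is the highest-numbered option available, probability 1; weight (1/4)·1 = 1/4 each.
If it is in box 4 (prior 1/4): the host opened box 4, so this case is ruled out; weight (1/4)·0 = 0.
The weights sum to 3/4.
So P(the gold coin in box 3 | the host opened box 4) = (1/4) / (3/4) = 1/3.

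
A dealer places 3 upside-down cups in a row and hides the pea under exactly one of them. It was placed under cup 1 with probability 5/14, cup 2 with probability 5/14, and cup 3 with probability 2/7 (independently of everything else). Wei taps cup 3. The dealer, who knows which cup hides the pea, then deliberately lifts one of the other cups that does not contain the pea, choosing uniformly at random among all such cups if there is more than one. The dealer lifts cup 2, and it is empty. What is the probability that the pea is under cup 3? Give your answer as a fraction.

Apply Bayes' rule, conditioning on where the pea actually is.
If it is under cup 1 (prior 5/14): the dealer has no choice, probability 1; weight (5/14)·1 = 5/14.
If it is under cup 2 (prior 5/14): the dealer opened cup 2, so this case is ruled out; weight (5/14)·0 = 0.
If it is under cup 3 (prior 2/7): the dealer has 2 equally likely choices, so probability 1/2; weight (2/7)·(1/2) = 1/7.
The weights sum to 1/2.
So P(the pea under cup 3 | the dealer opened cup 2) = (1/7) / (1/2) = 2/7.

2/7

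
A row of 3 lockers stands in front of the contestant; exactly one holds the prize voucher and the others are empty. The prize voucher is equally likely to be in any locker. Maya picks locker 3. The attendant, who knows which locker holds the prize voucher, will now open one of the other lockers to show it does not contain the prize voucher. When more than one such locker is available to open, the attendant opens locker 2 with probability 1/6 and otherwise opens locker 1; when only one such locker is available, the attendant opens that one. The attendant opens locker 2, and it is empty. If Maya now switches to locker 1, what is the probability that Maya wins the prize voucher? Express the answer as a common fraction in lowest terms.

Apply Bayes' rule, conditioning on where the prize voucher actually is.
If it is in locker 1 (prior 1/3): only locker 2 is available, probability 1; weight (1/3)·1 = 1/3.
If it is in locker 2 (prior 1/3): the attendant opened locker 2, so this case is ruled out; weight (1/3)·0 = 0.
If it is in locker 3 (prior 1/3): locker 2 is available, opened with probability 1/6; weight (1/3)·(1/6) = 1/18.
The weights sum to 7/18.
So P(the prize voucher in locker 1 | the attendant opened locker 2) = (1/3) / (7/18) = 6/7.

6/7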